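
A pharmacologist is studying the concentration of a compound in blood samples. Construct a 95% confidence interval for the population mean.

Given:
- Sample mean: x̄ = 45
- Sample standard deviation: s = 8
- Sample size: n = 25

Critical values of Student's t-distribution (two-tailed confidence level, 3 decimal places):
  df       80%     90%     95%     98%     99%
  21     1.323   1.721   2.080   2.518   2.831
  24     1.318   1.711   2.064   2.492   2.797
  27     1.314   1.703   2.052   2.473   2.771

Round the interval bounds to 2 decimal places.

The population standard deviation σ is unknown (only the sample standard deviation s is given), so use a t-interval with df = n - 1 = 25 - 1 = 24.

For 95% confidence with df = 24, t* = 2.064 (from t-table)

Standard error: SE = s/√n = 8/√25 = 1.600000

Margin of error: E = t* × SE = 2.064 × 1.600000 = 3.3024

T-interval: x̄ ± E = 45 ± 3.3024 = (41.6976, 48.3024)

Rounded to 2 decimal places:

(41.70, 48.30)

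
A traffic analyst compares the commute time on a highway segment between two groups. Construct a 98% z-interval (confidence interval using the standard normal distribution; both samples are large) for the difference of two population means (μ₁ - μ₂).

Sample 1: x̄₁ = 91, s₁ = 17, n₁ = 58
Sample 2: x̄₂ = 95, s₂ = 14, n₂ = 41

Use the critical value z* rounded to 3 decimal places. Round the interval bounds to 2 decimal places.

Both samples are large (n₁ = 58 ≥ 30, n₂ = 41 ≥ 30), so a z-interval for the difference of means applies.

Point estimate: x̄₁ - x̄₂ = 91 - 95 = -4

Standard error: SE = √(s₁²/n₁ + s₂²/n₂)
= √(17²/58 + 14²/41)
= √(4.982759 + 4.780488)
= 3.124619

For 98% confidence, z* = 2.326 (from standard normal table)
Margin of error: E = z* × SE = 2.326 × 3.124619 = 7.2679

Z-interval: (x̄₁ - x̄₂) ± E = -4 ± 7.2679 = (-11.2679, 3.2679)

Rounded to 2 decimal places:

(-11.27, 3.27)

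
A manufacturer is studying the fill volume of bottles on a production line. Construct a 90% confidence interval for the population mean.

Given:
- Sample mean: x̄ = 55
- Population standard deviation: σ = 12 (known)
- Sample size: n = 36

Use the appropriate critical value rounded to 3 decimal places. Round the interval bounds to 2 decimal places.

The population standard deviation σ is known, so use a z-interval (standard normal critical value).

For 90% confidence, z* = 1.645 (from standard normal table)

Standard error: SE = σ/√n = 12/√36 = 2.000000

Margin of error: E = z* × SE = 1.645 × 2.000000 = 3.2900

Z-interval: x̄ ± E = 55 ± 3.2900 = (51.7100, 58.2900)

Rounded to 2 decimal places:

(51.71, 58.29)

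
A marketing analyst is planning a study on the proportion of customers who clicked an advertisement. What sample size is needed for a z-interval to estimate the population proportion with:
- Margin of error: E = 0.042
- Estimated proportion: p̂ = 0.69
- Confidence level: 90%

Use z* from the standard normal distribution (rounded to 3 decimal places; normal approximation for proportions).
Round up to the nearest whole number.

Using z* for proportion z-interval (normal approximation).

For 90% confidence, z* = 1.645 (from standard normal table)

Sample size formula for proportion z-interval: n = z*²p̂(1-p̂)/E²

n = 1.645² × 0.69 × 0.31 / 0.042²
  = 2.706025 × 0.2139 / 0.001764
  = 328.1285

Round up to the nearest whole number: n = 329

329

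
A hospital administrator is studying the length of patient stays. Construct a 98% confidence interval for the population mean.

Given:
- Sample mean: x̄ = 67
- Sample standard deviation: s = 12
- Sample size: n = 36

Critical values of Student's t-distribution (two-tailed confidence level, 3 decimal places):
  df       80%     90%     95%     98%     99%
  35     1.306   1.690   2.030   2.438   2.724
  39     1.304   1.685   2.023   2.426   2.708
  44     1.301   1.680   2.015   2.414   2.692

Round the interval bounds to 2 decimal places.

The population standard deviation σ is unknown (only the sample standard deviation s is given), so use a t-interval with df = n - 1 = 36 - 1 = 35.

For 98% confidence with df = 35, t* = 2.438 (from t-table)

Standard error: SE = s/√n = 12/√36 = 2.000000

Margin of error: E = t* × SE = 2.438 × 2.000000 = 4.8760

T-interval: x̄ ± E = 67 ± 4.8760 = (62.1240, 71.8760)

Rounded to 2 decimal places:

(62.12, 71.88)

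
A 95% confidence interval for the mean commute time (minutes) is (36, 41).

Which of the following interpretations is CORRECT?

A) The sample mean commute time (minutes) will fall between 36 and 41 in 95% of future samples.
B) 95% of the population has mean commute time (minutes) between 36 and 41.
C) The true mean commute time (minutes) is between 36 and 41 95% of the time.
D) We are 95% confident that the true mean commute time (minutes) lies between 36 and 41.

A confidence interval represents our confidence in the procedure, not a probability statement about the parameter.

Key concept: If we repeated this sampling process many times and computed a 95% CI each time, about 95% of those intervals would contain the true population parameter.

For this specific interval (36, 41):
- Midpoint (point estimate): 38.5
- Margin of error: 2.5

The correct interpretation is the one stating confidence that the true parameter lies in the interval — option D.

D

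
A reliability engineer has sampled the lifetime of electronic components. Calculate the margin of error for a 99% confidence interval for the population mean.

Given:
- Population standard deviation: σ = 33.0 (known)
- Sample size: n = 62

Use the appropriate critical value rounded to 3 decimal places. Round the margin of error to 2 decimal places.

The population standard deviation σ is known, so use the z-interval margin of error formula.

For 99% confidence, z* = 2.576 (from standard normal table)

Margin of error formula for z-interval: E = z* × σ/√n

E = 2.576 × 33.0/√62
  = 2.576 × 4.191004
  = 10.7960

Rounded to 2 decimal places:

10.80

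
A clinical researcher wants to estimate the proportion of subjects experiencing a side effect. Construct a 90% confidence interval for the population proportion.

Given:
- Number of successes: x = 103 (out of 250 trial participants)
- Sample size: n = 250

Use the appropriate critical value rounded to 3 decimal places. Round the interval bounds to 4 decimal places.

Sample proportion: p̂ = 103/250 = 0.412000

Check conditions for normal approximation:
  np̂ = 103 ≥ 10 ✓
  n(1-p̂) = 147 ≥ 10 ✓

The sample is large enough, so use a z-interval (normal approximation) for the proportion.

For 90% confidence, z* = 1.645 (from standard normal table)

Standard error: SE = √(p̂(1-p̂)/n) = √(0.412000×0.588000/250) = 0.03112915

Margin of error: E = z* × SE = 1.645 × 0.03112915 = 0.051207

Z-interval: p̂ ± E = 0.412000 ± 0.051207 = (0.360793, 0.463207)

Rounded to 4 decimal places:

(0.3608, 0.4632)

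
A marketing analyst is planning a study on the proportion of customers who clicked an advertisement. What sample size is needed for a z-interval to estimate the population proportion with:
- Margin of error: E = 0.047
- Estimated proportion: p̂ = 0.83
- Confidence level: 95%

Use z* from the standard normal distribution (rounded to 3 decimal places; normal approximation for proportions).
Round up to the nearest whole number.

Using z* for proportion z-interval (normal approximation).

For 95% confidence, z* = 1.96 (from standard normal table)

Sample size formula for proportion z-interval: n = z*²p̂(1-p̂)/E²

n = 1.96² × 0.83 × 0.17 / 0.047²
  = 3.8416 × 0.1411 / 0.002209
  = 245.3824

Round up to the nearest whole number: n = 246

246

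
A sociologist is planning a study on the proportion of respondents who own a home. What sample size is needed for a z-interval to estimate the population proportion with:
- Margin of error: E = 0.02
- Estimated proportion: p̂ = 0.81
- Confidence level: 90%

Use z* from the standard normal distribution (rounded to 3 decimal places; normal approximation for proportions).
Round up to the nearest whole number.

Using z* for proportion z-interval (normal approximation).

For 90% confidence, z* = 1.645 (from standard normal table)

Sample size formula for proportion z-interval: n = z*²p̂(1-p̂)/E²

n = 1.645² × 0.81 × 0.19 / 0.02²
  = 2.706025 × 0.1539 / 0.0004
  = 1041.1431

Round up to the nearest whole number: n = 1042

1042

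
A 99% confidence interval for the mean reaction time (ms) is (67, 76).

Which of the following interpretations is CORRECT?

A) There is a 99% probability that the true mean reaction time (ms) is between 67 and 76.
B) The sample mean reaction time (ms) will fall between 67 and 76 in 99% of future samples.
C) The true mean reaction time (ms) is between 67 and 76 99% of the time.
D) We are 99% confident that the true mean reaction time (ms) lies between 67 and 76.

A confidence interval represents our confidence in the procedure, not a probability statement about the parameter.

Key concept: If we repeated this sampling process many times and computed a 99% CI each time, about 99% of those intervals would contain the true population parameter.

For this specific interval (67, 76):
- Midpoint (point estimate): 71.5
- Margin of error: 4.5

The correct interpretation is the one stating confidence that the true parameter lies in the interval — option D.

D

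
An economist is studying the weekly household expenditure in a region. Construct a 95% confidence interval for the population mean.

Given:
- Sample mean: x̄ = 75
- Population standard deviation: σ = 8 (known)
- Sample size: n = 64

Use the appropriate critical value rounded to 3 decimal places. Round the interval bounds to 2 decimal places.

The population standard deviation σ is known, so use a z-interval (standard normal critical value).

For 95% confidence, z* = 1.96 (from standard normal table)

Standard error: SE = σ/√n = 8/√64 = 1.000000

Margin of error: E = z* × SE = 1.96 × 1.000000 = 1.9600

Z-interval: x̄ ± E = 75 ± 1.9600 = (73.0400, 76.9600)

Rounded to 2 decimal places:

(73.04, 76.96)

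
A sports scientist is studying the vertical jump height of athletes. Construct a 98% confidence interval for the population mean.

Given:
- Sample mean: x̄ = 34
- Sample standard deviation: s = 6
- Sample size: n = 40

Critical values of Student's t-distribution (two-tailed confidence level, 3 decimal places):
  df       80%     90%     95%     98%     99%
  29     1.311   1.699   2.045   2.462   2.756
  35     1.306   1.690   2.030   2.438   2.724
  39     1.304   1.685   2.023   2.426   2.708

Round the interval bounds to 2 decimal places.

The population standard deviation σ is unknown (only the sample standard deviation s is given), so use a t-interval with df = n - 1 = 40 - 1 = 39.

For 98% confidence with df = 39, t* = 2.426 (from t-table)

Standard error: SE = s/√n = 6/√40 = 0.948683

Margin of error: E = t* × SE = 2.426 × 0.948683 = 2.3015

T-interval: x̄ ± E = 34 ± 2.3015 = (31.6985, 36.3015)

Rounded to 2 decimal places:

(31.70, 36.30)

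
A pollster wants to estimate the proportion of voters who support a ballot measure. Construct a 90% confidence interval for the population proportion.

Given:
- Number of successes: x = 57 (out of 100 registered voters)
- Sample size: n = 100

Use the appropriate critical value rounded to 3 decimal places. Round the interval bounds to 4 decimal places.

Sample proportion: p̂ = 57/100 = 0.570000

Check conditions for normal approximation:
  np̂ = 57 ≥ 10 ✓
  n(1-p̂) = 43 ≥ 10 ✓

The sample is large enough, so use a z-interval (normal approximation) for the proportion.

For 90% confidence, z* = 1.645 (from standard normal table)

Standard error: SE = √(p̂(1-p̂)/n) = √(0.570000×0.430000/100) = 0.04950758

Margin of error: E = z* × SE = 1.645 × 0.04950758 = 0.081440

Z-interval: p̂ ± E = 0.570000 ± 0.081440 = (0.488560, 0.651440)

Rounded to 4 decimal places:

(0.4886, 0.6514)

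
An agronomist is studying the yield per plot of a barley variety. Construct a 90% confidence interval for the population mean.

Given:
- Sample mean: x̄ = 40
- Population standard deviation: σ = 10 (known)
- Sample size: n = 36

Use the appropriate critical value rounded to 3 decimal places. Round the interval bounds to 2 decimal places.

The population standard deviation σ is known, so use a z-interval (standard normal critical value).

For 90% confidence, z* = 1.645 (from standard normal table)

Standard error: SE = σ/√n = 10/√36 = 1.666667

Margin of error: E = z* × SE = 1.645 × 1.666667 = 2.7417

Z-interval: x̄ ± E = 40 ± 2.7417 = (37.2583, 42.7417)

Rounded to 2 decimal places:

(37.26, 42.74)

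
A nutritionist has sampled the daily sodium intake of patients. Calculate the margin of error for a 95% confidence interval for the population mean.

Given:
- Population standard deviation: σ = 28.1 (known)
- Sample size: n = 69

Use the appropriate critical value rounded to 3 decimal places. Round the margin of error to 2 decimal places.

The population standard deviation σ is known, so use the z-interval margin of error formula.

For 95% confidence, z* = 1.96 (from standard normal table)

Margin of error formula for z-interval: E = z* × σ/√n

E = 1.96 × 28.1/√69
  = 1.96 × 3.382842
  = 6.6304

Rounded to 2 decimal places:

6.63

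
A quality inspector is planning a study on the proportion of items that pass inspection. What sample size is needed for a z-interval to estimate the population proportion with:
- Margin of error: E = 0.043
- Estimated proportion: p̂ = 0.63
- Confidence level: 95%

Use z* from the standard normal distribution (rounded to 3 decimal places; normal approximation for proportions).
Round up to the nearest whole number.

Using z* for proportion z-interval (normal approximation).

For 95% confidence, z* = 1.96 (from standard normal table)

Sample size formula for proportion z-interval: n = z*²p̂(1-p̂)/E²

n = 1.96² × 0.63 × 0.37 / 0.043²
  = 3.8416 × 0.2331 / 0.001849
  = 484.3034

Round up to the nearest whole number: n = 485

485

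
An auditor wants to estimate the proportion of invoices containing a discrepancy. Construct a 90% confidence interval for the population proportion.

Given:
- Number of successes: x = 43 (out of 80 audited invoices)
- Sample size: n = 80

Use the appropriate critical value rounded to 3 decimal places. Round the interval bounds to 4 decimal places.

Sample proportion: p̂ = 43/80 = 0.537500

Check conditions for normal approximation:
  np̂ = 43 ≥ 10 ✓
  n(1-p̂) = 37 ≥ 10 ✓

The sample is large enough, so use a z-interval (normal approximation) for the proportion.

For 90% confidence, z* = 1.645 (from standard normal table)

Standard error: SE = √(p̂(1-p̂)/n) = √(0.537500×0.462500/80) = 0.05574425

Margin of error: E = z* × SE = 1.645 × 0.05574425 = 0.091699

Z-interval: p̂ ± E = 0.537500 ± 0.091699 = (0.445801, 0.629199)

Rounded to 4 decimal places:

(0.4458, 0.6292)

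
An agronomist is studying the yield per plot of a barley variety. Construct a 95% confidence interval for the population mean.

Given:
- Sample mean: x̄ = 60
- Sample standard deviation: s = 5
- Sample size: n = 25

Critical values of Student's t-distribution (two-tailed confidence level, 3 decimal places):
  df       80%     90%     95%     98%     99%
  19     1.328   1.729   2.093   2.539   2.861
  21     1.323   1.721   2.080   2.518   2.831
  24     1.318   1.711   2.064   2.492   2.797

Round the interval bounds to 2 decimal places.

The population standard deviation σ is unknown (only the sample standard deviation s is given), so use a t-interval with df = n - 1 = 25 - 1 = 24.

For 95% confidence with df = 24, t* = 2.064 (from t-table)

Standard error: SE = s/√n = 5/√25 = 1.000000

Margin of error: E = t* × SE = 2.064 × 1.000000 = 2.0640

T-interval: x̄ ± E = 60 ± 2.0640 = (57.9360, 62.0640)

Rounded to 2 decimal places:

(57.94, 62.06)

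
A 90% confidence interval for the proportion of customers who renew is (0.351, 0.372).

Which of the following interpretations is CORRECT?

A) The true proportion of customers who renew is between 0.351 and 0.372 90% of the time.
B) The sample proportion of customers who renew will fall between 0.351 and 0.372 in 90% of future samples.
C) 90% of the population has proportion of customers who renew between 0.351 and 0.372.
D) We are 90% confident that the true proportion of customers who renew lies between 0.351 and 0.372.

A confidence interval represents our confidence in the procedure, not a probability statement about the parameter.

Key concept: If we repeated this sampling process many times and computed a 90% CI each time, about 90% of those intervals would contain the true population parameter.

For this specific interval (0.351, 0.372):
- Midpoint (point estimate): 0.3615
- Margin of error: 0.0105

The correct interpretation is the one stating confidence that the true parameter lies in the interval — option D.

D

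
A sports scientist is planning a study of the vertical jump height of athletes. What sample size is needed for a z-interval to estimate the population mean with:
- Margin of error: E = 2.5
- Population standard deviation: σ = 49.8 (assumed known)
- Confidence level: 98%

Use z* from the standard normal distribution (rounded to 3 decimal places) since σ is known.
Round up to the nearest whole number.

Using z* since population σ is known (z-interval formula).

For 98% confidence, z* = 2.326 (from standard normal table)

Sample size formula for z-interval: n = (z*σ/E)²

n = (2.326 × 49.8 / 2.5)²
  = (46.333920)²
  = 2146.8321

Round up to the nearest whole number: n = 2147

2147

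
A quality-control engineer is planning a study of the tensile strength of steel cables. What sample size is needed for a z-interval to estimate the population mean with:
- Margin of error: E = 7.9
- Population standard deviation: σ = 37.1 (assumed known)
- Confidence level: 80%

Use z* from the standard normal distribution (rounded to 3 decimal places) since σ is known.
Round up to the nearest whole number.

Using z* since population σ is known (z-interval formula).

For 80% confidence, z* = 1.282 (from standard normal table)

Sample size formula for z-interval: n = (z*σ/E)²

n = (1.282 × 37.1 / 7.9)²
  = (6.020532)²
  = 36.2468

Round up to the nearest whole number: n = 37

37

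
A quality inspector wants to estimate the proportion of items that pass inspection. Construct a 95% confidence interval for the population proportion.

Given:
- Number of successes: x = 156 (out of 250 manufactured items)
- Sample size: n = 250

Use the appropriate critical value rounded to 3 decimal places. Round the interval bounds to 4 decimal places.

Sample proportion: p̂ = 156/250 = 0.624000

Check conditions for normal approximation:
  np̂ = 156 ≥ 10 ✓
  n(1-p̂) = 94 ≥ 10 ✓

The sample is large enough, so use a z-interval (normal approximation) for the proportion.

For 95% confidence, z* = 1.96 (from standard normal table)

Standard error: SE = √(p̂(1-p̂)/n) = √(0.624000×0.376000/250) = 0.03063488

Margin of error: E = z* × SE = 1.96 × 0.03063488 = 0.060044

Z-interval: p̂ ± E = 0.624000 ± 0.060044 = (0.563956, 0.684044)

Rounded to 4 decimal places:

(0.5640, 0.6840)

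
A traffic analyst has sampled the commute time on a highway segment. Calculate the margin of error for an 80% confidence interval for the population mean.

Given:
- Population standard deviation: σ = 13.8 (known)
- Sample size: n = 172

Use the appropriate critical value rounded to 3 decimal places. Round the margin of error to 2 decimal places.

The population standard deviation σ is known, so use the z-interval margin of error formula.

For 80% confidence, z* = 1.282 (from standard normal table)

Margin of error formula for z-interval: E = z* × σ/√n

E = 1.282 × 13.8/√172
  = 1.282 × 1.052240
  = 1.3490

Rounded to 2 decimal places:

1.35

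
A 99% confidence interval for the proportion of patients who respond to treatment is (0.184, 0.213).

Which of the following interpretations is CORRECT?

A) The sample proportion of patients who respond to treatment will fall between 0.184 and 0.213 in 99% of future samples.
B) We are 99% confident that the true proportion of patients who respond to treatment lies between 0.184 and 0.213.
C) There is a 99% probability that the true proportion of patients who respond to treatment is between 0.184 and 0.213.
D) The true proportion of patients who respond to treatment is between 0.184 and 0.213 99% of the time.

A confidence interval represents our confidence in the procedure, not a probability statement about the parameter.

Key concept: If we repeated this sampling process many times and computed a 99% CI each time, about 99% of those intervals would contain the true population parameter.

For this specific interval (0.184, 0.213):
- Midpoint (point estimate): 0.1985
- Margin of error: 0.0145

The correct interpretation is the one stating confidence that the true parameter lies in the interval — option B.

B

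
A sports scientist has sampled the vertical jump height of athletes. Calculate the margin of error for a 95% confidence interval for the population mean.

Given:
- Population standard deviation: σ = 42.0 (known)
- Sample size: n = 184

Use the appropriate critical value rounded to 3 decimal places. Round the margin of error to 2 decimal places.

The population standard deviation σ is known, so use the z-interval margin of error formula.

For 95% confidence, z* = 1.96 (from standard normal table)

Margin of error formula for z-interval: E = z* × σ/√n

E = 1.96 × 42.0/√184
  = 1.96 × 3.096281
  = 6.0687

Rounded to 2 decimal places:

6.07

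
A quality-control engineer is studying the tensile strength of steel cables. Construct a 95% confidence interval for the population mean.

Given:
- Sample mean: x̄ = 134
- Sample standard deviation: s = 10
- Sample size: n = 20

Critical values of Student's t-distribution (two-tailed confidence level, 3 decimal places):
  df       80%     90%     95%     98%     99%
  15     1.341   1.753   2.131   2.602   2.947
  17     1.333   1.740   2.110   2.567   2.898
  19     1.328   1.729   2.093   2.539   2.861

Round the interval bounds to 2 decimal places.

The population standard deviation σ is unknown (only the sample standard deviation s is given), so use a t-interval with df = n - 1 = 20 - 1 = 19.

For 95% confidence with df = 19, t* = 2.093 (from t-table)

Standard error: SE = s/√n = 10/√20 = 2.236068

Margin of error: E = t* × SE = 2.093 × 2.236068 = 4.6801

T-interval: x̄ ± E = 134 ± 4.6801 = (129.3199, 138.6801)

Rounded to 2 decimal places:

(129.32, 138.68)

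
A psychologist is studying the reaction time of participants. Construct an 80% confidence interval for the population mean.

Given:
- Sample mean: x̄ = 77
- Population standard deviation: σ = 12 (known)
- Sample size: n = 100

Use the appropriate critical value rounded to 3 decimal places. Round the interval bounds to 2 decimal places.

The population standard deviation σ is known, so use a z-interval (standard normal critical value).

For 80% confidence, z* = 1.282 (from standard normal table)

Standard error: SE = σ/√n = 12/√100 = 1.200000

Margin of error: E = z* × SE = 1.282 × 1.200000 = 1.5384

Z-interval: x̄ ± E = 77 ± 1.5384 = (75.4616, 78.5384)

Rounded to 2 decimal places:

(75.46, 78.54)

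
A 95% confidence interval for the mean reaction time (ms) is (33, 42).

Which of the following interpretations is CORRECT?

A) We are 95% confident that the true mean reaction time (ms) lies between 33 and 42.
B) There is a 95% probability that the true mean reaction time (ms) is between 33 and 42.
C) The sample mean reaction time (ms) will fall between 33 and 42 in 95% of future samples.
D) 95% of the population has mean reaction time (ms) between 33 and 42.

A confidence interval represents our confidence in the procedure, not a probability statement about the parameter.

Key concept: If we repeated this sampling process many times and computed a 95% CI each time, about 95% of those intervals would contain the true population parameter.

For this specific interval (33, 42):
- Midpoint (point estimate): 37.5
- Margin of error: 4.5

The correct interpretation is the one stating confidence that the true parameter lies in the interval — option A.

A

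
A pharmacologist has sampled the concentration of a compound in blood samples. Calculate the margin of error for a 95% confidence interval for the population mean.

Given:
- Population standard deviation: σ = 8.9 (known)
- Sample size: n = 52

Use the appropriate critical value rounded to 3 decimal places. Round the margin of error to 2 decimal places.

The population standard deviation σ is known, so use the z-interval margin of error formula.

For 95% confidence, z* = 1.96 (from standard normal table)

Margin of error formula for z-interval: E = z* × σ/√n

E = 1.96 × 8.9/√52
  = 1.96 × 1.234208
  = 2.4190

Rounded to 2 decimal places:

2.42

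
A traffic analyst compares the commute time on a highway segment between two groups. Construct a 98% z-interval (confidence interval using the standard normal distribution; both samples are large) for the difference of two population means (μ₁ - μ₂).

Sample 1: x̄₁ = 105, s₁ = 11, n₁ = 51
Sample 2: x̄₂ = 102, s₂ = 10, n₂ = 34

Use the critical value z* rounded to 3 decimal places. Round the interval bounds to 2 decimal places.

Both samples are large (n₁ = 51 ≥ 30, n₂ = 34 ≥ 30), so a z-interval for the difference of means applies.

Point estimate: x̄₁ - x̄₂ = 105 - 102 = 3

Standard error: SE = √(s₁²/n₁ + s₂²/n₂)
= √(11²/51 + 10²/34)
= √(2.372549 + 2.941176)
= 2.305152

For 98% confidence, z* = 2.326 (from standard normal table)
Margin of error: E = z* × SE = 2.326 × 2.305152 = 5.3618

Z-interval: (x̄₁ - x̄₂) ± E = 3 ± 5.3618 = (-2.3618, 8.3618)

Rounded to 2 decimal places:

(-2.36, 8.36)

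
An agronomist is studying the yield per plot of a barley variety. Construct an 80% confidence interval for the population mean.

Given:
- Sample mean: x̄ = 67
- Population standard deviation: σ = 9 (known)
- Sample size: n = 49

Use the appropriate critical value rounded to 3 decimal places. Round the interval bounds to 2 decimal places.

The population standard deviation σ is known, so use a z-interval (standard normal critical value).

For 80% confidence, z* = 1.282 (from standard normal table)

Standard error: SE = σ/√n = 9/√49 = 1.285714

Margin of error: E = z* × SE = 1.282 × 1.285714 = 1.6483

Z-interval: x̄ ± E = 67 ± 1.6483 = (65.3517, 68.6483)

Rounded to 2 decimal places:

(65.35, 68.65)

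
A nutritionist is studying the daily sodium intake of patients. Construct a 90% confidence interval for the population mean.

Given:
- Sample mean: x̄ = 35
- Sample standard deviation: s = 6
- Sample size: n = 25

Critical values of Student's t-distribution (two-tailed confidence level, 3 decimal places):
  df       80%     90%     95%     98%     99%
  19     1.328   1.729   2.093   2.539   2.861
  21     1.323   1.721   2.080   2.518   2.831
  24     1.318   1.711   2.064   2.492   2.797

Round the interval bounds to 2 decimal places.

The population standard deviation σ is unknown (only the sample standard deviation s is given), so use a t-interval with df = n - 1 = 25 - 1 = 24.

For 90% confidence with df = 24, t* = 1.711 (from t-table)

Standard error: SE = s/√n = 6/√25 = 1.200000

Margin of error: E = t* × SE = 1.711 × 1.200000 = 2.0532

T-interval: x̄ ± E = 35 ± 2.0532 = (32.9468, 37.0532)

Rounded to 2 decimal places:

(32.95, 37.05)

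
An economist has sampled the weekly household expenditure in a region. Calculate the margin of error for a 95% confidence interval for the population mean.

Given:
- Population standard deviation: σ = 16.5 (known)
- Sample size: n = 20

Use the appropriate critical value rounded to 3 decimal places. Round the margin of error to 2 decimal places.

The population standard deviation σ is known, so use the z-interval margin of error formula.

For 95% confidence, z* = 1.96 (from standard normal table)

Margin of error formula for z-interval: E = z* × σ/√n

E = 1.96 × 16.5/√20
  = 1.96 × 3.689512
  = 7.2314

Rounded to 2 decimal places:

7.23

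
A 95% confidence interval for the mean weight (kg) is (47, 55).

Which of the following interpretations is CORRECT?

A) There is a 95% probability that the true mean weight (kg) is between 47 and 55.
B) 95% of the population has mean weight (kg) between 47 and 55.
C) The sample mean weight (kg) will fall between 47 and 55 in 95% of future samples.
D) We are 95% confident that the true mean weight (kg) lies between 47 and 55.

A confidence interval represents our confidence in the procedure, not a probability statement about the parameter.

Key concept: If we repeated this sampling process many times and computed a 95% CI each time, about 95% of those intervals would contain the true population parameter.

For this specific interval (47, 55):
- Midpoint (point estimate): 51
- Margin of error: 4

The correct interpretation is the one stating confidence that the true parameter lies in the interval — option D.

D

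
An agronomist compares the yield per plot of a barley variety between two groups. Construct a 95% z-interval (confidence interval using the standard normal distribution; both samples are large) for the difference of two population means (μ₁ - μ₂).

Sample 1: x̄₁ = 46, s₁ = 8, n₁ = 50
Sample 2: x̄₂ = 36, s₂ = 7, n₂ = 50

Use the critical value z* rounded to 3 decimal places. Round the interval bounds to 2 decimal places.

Both samples are large (n₁ = 50 ≥ 30, n₂ = 50 ≥ 30), so a z-interval for the difference of means applies.

Point estimate: x̄₁ - x̄₂ = 46 - 36 = 10

Standard error: SE = √(s₁²/n₁ + s₂²/n₂)
= √(8²/50 + 7²/50)
= √(1.280000 + 0.980000)
= 1.503330

For 95% confidence, z* = 1.96 (from standard normal table)
Margin of error: E = z* × SE = 1.96 × 1.503330 = 2.9465

Z-interval: (x̄₁ - x̄₂) ± E = 10 ± 2.9465 = (7.0535, 12.9465)

Rounded to 2 decimal places:

(7.05, 12.95)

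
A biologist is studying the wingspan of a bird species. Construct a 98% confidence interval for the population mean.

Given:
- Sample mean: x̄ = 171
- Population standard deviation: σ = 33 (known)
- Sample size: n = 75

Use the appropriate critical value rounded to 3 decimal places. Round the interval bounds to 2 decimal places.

The population standard deviation σ is known, so use a z-interval (standard normal critical value).

For 98% confidence, z* = 2.326 (from standard normal table)

Standard error: SE = σ/√n = 33/√75 = 3.810512

Margin of error: E = z* × SE = 2.326 × 3.810512 = 8.8633

Z-interval: x̄ ± E = 171 ± 8.8633 = (162.1367, 179.8633)

Rounded to 2 decimal places:

(162.14, 179.86)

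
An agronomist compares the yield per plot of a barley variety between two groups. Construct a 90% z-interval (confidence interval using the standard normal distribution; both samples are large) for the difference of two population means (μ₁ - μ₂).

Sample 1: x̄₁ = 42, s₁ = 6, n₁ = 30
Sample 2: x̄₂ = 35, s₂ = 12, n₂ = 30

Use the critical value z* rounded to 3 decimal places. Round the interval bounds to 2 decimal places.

Both samples are large (n₁ = 30 ≥ 30, n₂ = 30 ≥ 30), so a z-interval for the difference of means applies.

Point estimate: x̄₁ - x̄₂ = 42 - 35 = 7

Standard error: SE = √(s₁²/n₁ + s₂²/n₂)
= √(6²/30 + 12²/30)
= √(1.200000 + 4.800000)
= 2.449490

For 90% confidence, z* = 1.645 (from standard normal table)
Margin of error: E = z* × SE = 1.645 × 2.449490 = 4.0294

Z-interval: (x̄₁ - x̄₂) ± E = 7 ± 4.0294 = (2.9706, 11.0294)

Rounded to 2 decimal places:

(2.97, 11.03)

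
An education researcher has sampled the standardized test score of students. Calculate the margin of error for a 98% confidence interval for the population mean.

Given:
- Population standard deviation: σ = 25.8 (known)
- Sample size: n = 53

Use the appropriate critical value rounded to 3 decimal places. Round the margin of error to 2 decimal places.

The population standard deviation σ is known, so use the z-interval margin of error formula.

For 98% confidence, z* = 2.326 (from standard normal table)

Margin of error formula for z-interval: E = z* × σ/√n

E = 2.326 × 25.8/√53
  = 2.326 × 3.543903
  = 8.2431

Rounded to 2 decimal places:

8.24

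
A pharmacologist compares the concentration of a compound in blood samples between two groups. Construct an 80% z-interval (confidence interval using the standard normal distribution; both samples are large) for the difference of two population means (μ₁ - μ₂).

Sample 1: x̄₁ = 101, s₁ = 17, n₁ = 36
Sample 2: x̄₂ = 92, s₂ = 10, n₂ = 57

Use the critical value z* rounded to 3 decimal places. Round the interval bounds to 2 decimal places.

Both samples are large (n₁ = 36 ≥ 30, n₂ = 57 ≥ 30), so a z-interval for the difference of means applies.

Point estimate: x̄₁ - x̄₂ = 101 - 92 = 9

Standard error: SE = √(s₁²/n₁ + s₂²/n₂)
= √(17²/36 + 10²/57)
= √(8.027778 + 1.754386)
= 3.127645

For 80% confidence, z* = 1.282 (from standard normal table)
Margin of error: E = z* × SE = 1.282 × 3.127645 = 4.0096

Z-interval: (x̄₁ - x̄₂) ± E = 9 ± 4.0096 = (4.9904, 13.0096)

Rounded to 2 decimal places:

(4.99, 13.01)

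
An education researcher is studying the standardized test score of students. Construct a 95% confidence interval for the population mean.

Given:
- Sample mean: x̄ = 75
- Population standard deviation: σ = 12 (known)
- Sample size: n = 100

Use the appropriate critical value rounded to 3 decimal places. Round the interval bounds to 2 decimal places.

The population standard deviation σ is known, so use a z-interval (standard normal critical value).

For 95% confidence, z* = 1.96 (from standard normal table)

Standard error: SE = σ/√n = 12/√100 = 1.200000

Margin of error: E = z* × SE = 1.96 × 1.200000 = 2.3520

Z-interval: x̄ ± E = 75 ± 2.3520 = (72.6480, 77.3520)

Rounded to 2 decimal places:

(72.65, 77.35)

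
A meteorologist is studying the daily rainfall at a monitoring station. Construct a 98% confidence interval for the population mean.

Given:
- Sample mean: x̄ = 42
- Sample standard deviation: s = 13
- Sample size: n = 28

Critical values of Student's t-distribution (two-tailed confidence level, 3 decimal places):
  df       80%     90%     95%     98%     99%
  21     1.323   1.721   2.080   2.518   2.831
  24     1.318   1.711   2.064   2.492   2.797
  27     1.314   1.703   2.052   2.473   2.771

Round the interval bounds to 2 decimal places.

The population standard deviation σ is unknown (only the sample standard deviation s is given), so use a t-interval with df = n - 1 = 28 - 1 = 27.

For 98% confidence with df = 27, t* = 2.473 (from t-table)

Standard error: SE = s/√n = 13/√28 = 2.456769

Margin of error: E = t* × SE = 2.473 × 2.456769 = 6.0756

T-interval: x̄ ± E = 42 ± 6.0756 = (35.9244, 48.0756)

Rounded to 2 decimal places:

(35.92, 48.08)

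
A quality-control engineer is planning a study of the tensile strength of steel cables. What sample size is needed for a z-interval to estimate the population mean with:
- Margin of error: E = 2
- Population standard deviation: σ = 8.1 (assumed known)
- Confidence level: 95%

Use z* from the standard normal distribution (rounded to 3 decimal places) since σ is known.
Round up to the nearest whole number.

Using z* since population σ is known (z-interval formula).

For 95% confidence, z* = 1.96 (from standard normal table)

Sample size formula for z-interval: n = (z*σ/E)²

n = (1.96 × 8.1 / 2)²
  = (7.938000)²
  = 63.0118

Round up to the nearest whole number: n = 64

64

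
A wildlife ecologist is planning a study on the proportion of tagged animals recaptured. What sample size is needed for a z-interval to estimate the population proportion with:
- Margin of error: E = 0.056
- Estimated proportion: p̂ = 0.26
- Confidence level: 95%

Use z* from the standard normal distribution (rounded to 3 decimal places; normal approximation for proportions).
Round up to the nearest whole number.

Using z* for proportion z-interval (normal approximation).

For 95% confidence, z* = 1.96 (from standard normal table)

Sample size formula for proportion z-interval: n = z*²p̂(1-p̂)/E²

n = 1.96² × 0.26 × 0.74 / 0.056²
  = 3.8416 × 0.1924 / 0.003136
  = 235.6900

Round up to the nearest whole number: n = 236

236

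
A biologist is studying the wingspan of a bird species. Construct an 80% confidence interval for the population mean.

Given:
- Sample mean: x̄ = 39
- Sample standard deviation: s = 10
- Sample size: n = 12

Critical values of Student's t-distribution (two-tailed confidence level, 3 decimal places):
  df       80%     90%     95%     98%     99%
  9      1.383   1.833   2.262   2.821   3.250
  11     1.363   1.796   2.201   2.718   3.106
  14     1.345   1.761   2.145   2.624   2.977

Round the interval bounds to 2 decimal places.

The population standard deviation σ is unknown (only the sample standard deviation s is given), so use a t-interval with df = n - 1 = 12 - 1 = 11.

For 80% confidence with df = 11, t* = 1.363 (from t-table)

Standard error: SE = s/√n = 10/√12 = 2.886751

Margin of error: E = t* × SE = 1.363 × 2.886751 = 3.9346

T-interval: x̄ ± E = 39 ± 3.9346 = (35.0654, 42.9346)

Rounded to 2 decimal places:

(35.07, 42.93)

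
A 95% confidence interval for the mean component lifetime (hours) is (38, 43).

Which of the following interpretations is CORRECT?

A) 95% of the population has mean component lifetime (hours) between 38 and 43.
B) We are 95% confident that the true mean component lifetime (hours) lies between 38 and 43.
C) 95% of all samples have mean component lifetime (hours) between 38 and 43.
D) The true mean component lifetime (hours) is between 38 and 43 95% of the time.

A confidence interval represents our confidence in the procedure, not a probability statement about the parameter.

Key concept: If we repeated this sampling process many times and computed a 95% CI each time, about 95% of those intervals would contain the true population parameter.

For this specific interval (38, 43):
- Midpoint (point estimate): 40.5
- Margin of error: 2.5

The correct interpretation is the one stating confidence that the true parameter lies in the interval — option B.

B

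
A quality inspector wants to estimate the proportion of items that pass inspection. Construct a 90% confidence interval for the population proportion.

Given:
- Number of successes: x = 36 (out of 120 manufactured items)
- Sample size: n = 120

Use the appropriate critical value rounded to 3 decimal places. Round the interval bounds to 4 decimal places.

Sample proportion: p̂ = 36/120 = 0.300000

Check conditions for normal approximation:
  np̂ = 36 ≥ 10 ✓
  n(1-p̂) = 84 ≥ 10 ✓

The sample is large enough, so use a z-interval (normal approximation) for the proportion.

For 90% confidence, z* = 1.645 (from standard normal table)

Standard error: SE = √(p̂(1-p̂)/n) = √(0.300000×0.700000/120) = 0.04183300

Margin of error: E = z* × SE = 1.645 × 0.04183300 = 0.068815

Z-interval: p̂ ± E = 0.300000 ± 0.068815 = (0.231185, 0.368815)

Rounded to 4 decimal places:

(0.2312, 0.3688)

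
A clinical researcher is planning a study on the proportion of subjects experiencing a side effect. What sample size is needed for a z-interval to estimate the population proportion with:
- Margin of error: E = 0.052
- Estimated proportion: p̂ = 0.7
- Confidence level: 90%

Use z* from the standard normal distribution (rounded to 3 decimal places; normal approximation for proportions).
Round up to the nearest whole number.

Using z* for proportion z-interval (normal approximation).

For 90% confidence, z* = 1.645 (from standard normal table)

Sample size formula for proportion z-interval: n = z*²p̂(1-p̂)/E²

n = 1.645² × 0.7 × 0.3 / 0.052²
  = 2.706025 × 0.21 / 0.002704
  = 210.1573

Round up to the nearest whole number: n = 211

211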